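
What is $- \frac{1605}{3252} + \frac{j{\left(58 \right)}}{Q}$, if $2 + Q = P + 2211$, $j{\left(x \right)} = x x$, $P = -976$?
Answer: $\frac{2986921}{1336572} \approx 2.2348$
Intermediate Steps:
$j{\left(x \right)} = x^{2}$
$Q = 1233$ ($Q = -2 + \left(-976 + 2211\right) = -2 + 1235 = 1233$)
$- \frac{1605}{3252} + \frac{j{\left(58 \right)}}{Q} = - \frac{1605}{3252} + \frac{58^{2}}{1233} = \left(-1605\right) \frac{1}{3252} + 3364 \cdot \frac{1}{1233} = - \frac{535}{1084} + \frac{3364}{1233} = \frac{2986921}{1336572}$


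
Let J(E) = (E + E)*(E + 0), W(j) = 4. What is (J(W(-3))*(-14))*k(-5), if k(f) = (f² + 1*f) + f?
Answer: -6720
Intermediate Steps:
k(f) = f² + 2*f (k(f) = (f² + f) + f = (f + f²) + f = f² + 2*f)
J(E) = 2*E² (J(E) = (2*E)*E = 2*E²)
(J(W(-3))*(-14))*k(-5) = ((2*4²)*(-14))*(-5*(2 - 5)) = ((2*16)*(-14))*(-5*(-3)) = (32*(-14))*15 = -448*15 = -6720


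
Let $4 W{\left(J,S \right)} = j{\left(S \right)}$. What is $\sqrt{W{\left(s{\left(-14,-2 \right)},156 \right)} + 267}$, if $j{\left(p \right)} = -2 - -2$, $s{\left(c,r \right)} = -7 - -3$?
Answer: $\sqrt{267} \approx 16.34$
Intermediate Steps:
$s{\left(c,r \right)} = -4$ ($s{\left(c,r \right)} = -7 + 3 = -4$)
$j{\left(p \right)} = 0$ ($j{\left(p \right)} = -2 + 2 = 0$)
$W{\left(J,S \right)} = 0$ ($W{\left(J,S \right)} = \frac{1}{4} \cdot 0 = 0$)
$\sqrt{W{\left(s{\left(-14,-2 \right)},156 \right)} + 267} = \sqrt{0 + 267} = \sqrt{267}$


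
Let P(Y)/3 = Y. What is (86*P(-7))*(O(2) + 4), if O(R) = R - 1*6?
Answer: 0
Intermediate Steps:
O(R) = -6 + R (O(R) = R - 6 = -6 + R)
P(Y) = 3*Y
(86*P(-7))*(O(2) + 4) = (86*(3*(-7)))*((-6 + 2) + 4) = (86*(-21))*(-4 + 4) = -1806*0 = 0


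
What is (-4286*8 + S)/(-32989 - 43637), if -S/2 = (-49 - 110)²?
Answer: 42425/38313 ≈ 1.1073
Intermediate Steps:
S = -50562 (S = -2*(-49 - 110)² = -2*(-159)² = -2*25281 = -50562)
(-4286*8 + S)/(-32989 - 43637) = (-4286*8 - 50562)/(-32989 - 43637) = (-34288 - 50562)/(-76626) = -84850*(-1/76626) = 42425/38313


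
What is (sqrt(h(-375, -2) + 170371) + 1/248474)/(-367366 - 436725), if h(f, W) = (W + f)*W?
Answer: -1/199795707134 - 185*sqrt(5)/804091 ≈ -0.00051446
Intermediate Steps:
h(f, W) = W*(W + f)
(sqrt(h(-375, -2) + 170371) + 1/248474)/(-367366 - 436725) = (sqrt(-2*(-2 - 375) + 170371) + 1/248474)/(-367366 - 436725) = (sqrt(-2*(-377) + 170371) + 1/248474)/(-804091) = (sqrt(754 + 170371) + 1/248474)*(-1/804091) = (sqrt(171125) + 1/248474)*(-1/804091) = (185*sqrt(5) + 1/248474)*(-1/804091) = (1/248474 + 185*sqrt(5))*(-1/804091) = -1/199795707134 - 185*sqrt(5)/804091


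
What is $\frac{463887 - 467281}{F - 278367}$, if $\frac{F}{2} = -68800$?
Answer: $\frac{3394}{415967} \approx 0.0081593$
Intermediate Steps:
$F = -137600$ ($F = 2 \left(-68800\right) = -137600$)
$\frac{463887 - 467281}{F - 278367} = \frac{463887 - 467281}{-137600 - 278367} = - \frac{3394}{-415967} = \left(-3394\right) \left(- \frac{1}{415967}\right) = \frac{3394}{415967}$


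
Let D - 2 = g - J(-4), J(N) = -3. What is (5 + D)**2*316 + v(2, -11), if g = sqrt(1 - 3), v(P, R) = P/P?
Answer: 30969 + 6320*I*sqrt(2) ≈ 30969.0 + 8937.8*I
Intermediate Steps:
v(P, R) = 1
g = I*sqrt(2) (g = sqrt(-2) = I*sqrt(2) ≈ 1.4142*I)
D = 5 + I*sqrt(2) (D = 2 + (I*sqrt(2) - 1*(-3)) = 2 + (I*sqrt(2) + 3) = 2 + (3 + I*sqrt(2)) = 5 + I*sqrt(2) ≈ 5.0 + 1.4142*I)
(5 + D)**2*316 + v(2, -11) = (5 + (5 + I*sqrt(2)))**2*316 + 1 = (10 + I*sqrt(2))**2*316 + 1 = 316*(10 + I*sqrt(2))**2 + 1 = 1 + 316*(10 + I*sqrt(2))**2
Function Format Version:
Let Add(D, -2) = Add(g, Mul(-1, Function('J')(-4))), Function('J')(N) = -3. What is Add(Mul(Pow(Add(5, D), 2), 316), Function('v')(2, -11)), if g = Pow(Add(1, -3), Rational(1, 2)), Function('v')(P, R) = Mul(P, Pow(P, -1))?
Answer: Add(30969, Mul(6320, I, Pow(2, Rational(1, 2)))) ≈ Add(30969., Mul(8937.8, I))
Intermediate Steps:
Function('v')(P, R) = 1
g = Mul(I, Pow(2, Rational(1, 2))) (g = Pow(-2, Rational(1, 2)) = Mul(I, Pow(2, Rational(1, 2))) ≈ Mul(1.4142, I))
D = Add(5, Mul(I, Pow(2, Rational(1, 2)))) (D = Add(2, Add(Mul(I, Pow(2, Rational(1, 2))), Mul(-1, -3))) = Add(2, Add(Mul(I, Pow(2, Rational(1, 2))), 3)) = Add(2, Add(3, Mul(I, Pow(2, Rational(1, 2))))) = Add(5, Mul(I, Pow(2, Rational(1, 2)))) ≈ Add(5.0000, Mul(1.4142, I)))
Add(Mul(Pow(Add(5, D), 2), 316), Function('v')(2, -11)) = Add(Mul(Pow(Add(5, Add(5, Mul(I, Pow(2, Rational(1, 2))))), 2), 316), 1) = Add(Mul(Pow(Add(10, Mul(I, Pow(2, Rational(1, 2)))), 2), 316), 1) = Add(Mul(316, Pow(Add(10, Mul(I, Pow(2, Rational(1, 2)))), 2)), 1) = Add(1, Mul(316, Pow(Add(10, Mul(I, Pow(2, Rational(1, 2)))), 2)))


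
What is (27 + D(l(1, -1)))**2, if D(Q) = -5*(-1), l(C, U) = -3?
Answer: 1024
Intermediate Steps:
D(Q) = 5
(27 + D(l(1, -1)))**2 = (27 + 5)**2 = 32**2 = 1024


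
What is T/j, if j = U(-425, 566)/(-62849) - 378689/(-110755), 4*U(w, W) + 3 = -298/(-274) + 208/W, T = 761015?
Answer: 24162563443851835550/108560021231021 ≈ 2.2257e+5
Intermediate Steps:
U(w, W) = -131/274 + 52/W (U(w, W) = -¾ + (-298/(-274) + 208/W)/4 = -¾ + (-298*(-1/274) + 208/W)/4 = -¾ + (149/137 + 208/W)/4 = -¾ + (149/548 + 52/W) = -131/274 + 52/W)
j = 108560021231021/31750443084370 (j = (-131/274 + 52/566)/(-62849) - 378689/(-110755) = (-131/274 + 52*(1/566))*(-1/62849) - 378689*(-1/110755) = (-131/274 + 26/283)*(-1/62849) + 378689/110755 = -29949/77542*(-1/62849) + 378689/110755 = 29949/4873437158 + 378689/110755 = 108560021231021/31750443084370 ≈ 3.4192)
T/j = 761015/(108560021231021/31750443084370) = 761015*(31750443084370/108560021231021) = 24162563443851835550/108560021231021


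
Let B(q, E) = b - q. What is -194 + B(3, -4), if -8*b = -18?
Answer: -779/4 ≈ -194.75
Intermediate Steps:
b = 9/4 (b = -⅛*(-18) = 9/4 ≈ 2.2500)
B(q, E) = 9/4 - q
-194 + B(3, -4) = -194 + (9/4 - 1*3) = -194 + (9/4 - 3) = -194 - ¾ = -779/4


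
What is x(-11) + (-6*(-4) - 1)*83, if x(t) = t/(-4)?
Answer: 7647/4 ≈ 1911.8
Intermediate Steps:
x(t) = -t/4 (x(t) = t*(-¼) = -t/4)
x(-11) + (-6*(-4) - 1)*83 = -¼*(-11) + (-6*(-4) - 1)*83 = 11/4 + (24 - 1)*83 = 11/4 + 23*83 = 11/4 + 1909 = 7647/4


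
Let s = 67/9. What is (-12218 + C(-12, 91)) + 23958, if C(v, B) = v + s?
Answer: 105619/9 ≈ 11735.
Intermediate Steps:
s = 67/9 (s = 67*(⅑) = 67/9 ≈ 7.4444)
C(v, B) = 67/9 + v (C(v, B) = v + 67/9 = 67/9 + v)
(-12218 + C(-12, 91)) + 23958 = (-12218 + (67/9 - 12)) + 23958 = (-12218 - 41/9) + 23958 = -110003/9 + 23958 = 105619/9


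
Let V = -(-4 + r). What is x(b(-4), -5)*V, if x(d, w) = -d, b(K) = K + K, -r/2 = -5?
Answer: -48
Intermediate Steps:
r = 10 (r = -2*(-5) = 10)
b(K) = 2*K
V = -6 (V = -(-4 + 10) = -1*6 = -6)
x(b(-4), -5)*V = -2*(-4)*(-6) = -1*(-8)*(-6) = 8*(-6) = -48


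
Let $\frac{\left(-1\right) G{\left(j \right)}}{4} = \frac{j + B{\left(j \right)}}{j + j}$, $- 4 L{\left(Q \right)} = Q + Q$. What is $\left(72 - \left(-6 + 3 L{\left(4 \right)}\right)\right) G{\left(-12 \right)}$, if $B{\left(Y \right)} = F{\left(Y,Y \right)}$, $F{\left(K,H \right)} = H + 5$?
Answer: $-266$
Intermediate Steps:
$F{\left(K,H \right)} = 5 + H$
$L{\left(Q \right)} = - \frac{Q}{2}$ ($L{\left(Q \right)} = - \frac{Q + Q}{4} = - \frac{2 Q}{4} = - \frac{Q}{2}$)
$B{\left(Y \right)} = 5 + Y$
$G{\left(j \right)} = - \frac{2 \left(5 + 2 j\right)}{j}$ ($G{\left(j \right)} = - 4 \frac{j + \left(5 + j\right)}{j + j} = - 4 \frac{5 + 2 j}{2 j} = - \frac{2 \left(5 + 2 j\right)}{j}$)
$\left(72 - \left(-6 + 3 L{\left(4 \right)}\right)\right) G{\left(-12 \right)} = \left(72 + \left(- 3 \left(\left(- \frac{1}{2}\right) 4\right) + 6\right)\right) \left(-4 - \frac{10}{-12}\right) = \left(72 + \left(\left(-3\right) \left(-2\right) + 6\right)\right) \left(-4 - - \frac{5}{6}\right) = \left(72 + \left(6 + 6\right)\right) \left(-4 + \frac{5}{6}\right) = \left(72 + 12\right) \left(- \frac{19}{6}\right) = 84 \left(- \frac{19}{6}\right) = -266$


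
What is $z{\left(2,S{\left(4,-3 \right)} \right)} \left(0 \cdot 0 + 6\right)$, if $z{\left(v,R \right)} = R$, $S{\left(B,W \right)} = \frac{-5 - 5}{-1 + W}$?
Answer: $15$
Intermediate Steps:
$S{\left(B,W \right)} = - \frac{10}{-1 + W}$
$z{\left(2,S{\left(4,-3 \right)} \right)} \left(0 \cdot 0 + 6\right) = - \frac{10}{-1 - 3} \left(0 \cdot 0 + 6\right) = - \frac{10}{-4} \left(0 + 6\right) = \left(-10\right) \left(- \frac{1}{4}\right) 6 = \frac{5}{2} \cdot 6 = 15$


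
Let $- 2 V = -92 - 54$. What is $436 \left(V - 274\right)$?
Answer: $-87636$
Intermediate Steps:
$V = 73$ ($V = - \frac{-92 - 54}{2} = \left(- \frac{1}{2}\right) \left(-146\right) = 73$)
$436 \left(V - 274\right) = 436 \left(73 - 274\right) = 436 \left(-201\right) = -87636$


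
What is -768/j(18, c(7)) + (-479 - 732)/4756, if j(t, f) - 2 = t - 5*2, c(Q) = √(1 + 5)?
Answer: -1832359/23780 ≈ -77.055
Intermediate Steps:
c(Q) = √6
j(t, f) = -8 + t (j(t, f) = 2 + (t - 5*2) = 2 + (t - 10) = 2 + (-10 + t) = -8 + t)
-768/j(18, c(7)) + (-479 - 732)/4756 = -768/(-8 + 18) + (-479 - 732)/4756 = -768/10 - 1211*1/4756 = -768*⅒ - 1211/4756 = -384/5 - 1211/4756 = -1832359/23780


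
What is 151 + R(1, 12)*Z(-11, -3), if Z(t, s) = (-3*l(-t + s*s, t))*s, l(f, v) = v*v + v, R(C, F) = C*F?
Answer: 12031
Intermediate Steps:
l(f, v) = v + v² (l(f, v) = v² + v = v + v²)
Z(t, s) = -3*s*t*(1 + t) (Z(t, s) = (-3*t*(1 + t))*s = -3*s*t*(1 + t))
151 + R(1, 12)*Z(-11, -3) = 151 + (1*12)*(-3*(-3)*(-11)*(1 - 11)) = 151 + 12*(-3*(-3)*(-11)*(-10)) = 151 + 12*990 = 151 + 11880 = 12031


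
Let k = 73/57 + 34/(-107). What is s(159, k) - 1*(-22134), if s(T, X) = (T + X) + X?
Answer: 135976753/6099 ≈ 22295.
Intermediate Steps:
k = 5873/6099 (k = 73*(1/57) + 34*(-1/107) = 73/57 - 34/107 = 5873/6099 ≈ 0.96294)
s(T, X) = T + 2*X
s(159, k) - 1*(-22134) = (159 + 2*(5873/6099)) - 1*(-22134) = (159 + 11746/6099) + 22134 = 981487/6099 + 22134 = 135976753/6099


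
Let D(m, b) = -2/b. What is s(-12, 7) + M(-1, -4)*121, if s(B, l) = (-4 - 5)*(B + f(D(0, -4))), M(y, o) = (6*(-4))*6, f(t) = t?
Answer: -34641/2 ≈ -17321.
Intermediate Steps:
M(y, o) = -144 (M(y, o) = -24*6 = -144)
s(B, l) = -9/2 - 9*B (s(B, l) = (-4 - 5)*(B - 2/(-4)) = -9*(B - 2*(-¼)) = -9*(B + ½) = -9*(½ + B) = -9/2 - 9*B)
s(-12, 7) + M(-1, -4)*121 = (-9/2 - 9*(-12)) - 144*121 = (-9/2 + 108) - 17424 = 207/2 - 17424 = -34641/2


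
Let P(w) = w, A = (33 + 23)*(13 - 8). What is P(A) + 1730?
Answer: 2010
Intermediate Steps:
A = 280 (A = 56*5 = 280)
P(A) + 1730 = 280 + 1730 = 2010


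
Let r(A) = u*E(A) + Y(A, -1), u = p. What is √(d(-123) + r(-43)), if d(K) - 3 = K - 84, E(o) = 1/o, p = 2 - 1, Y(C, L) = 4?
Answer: I*√369843/43 ≈ 14.143*I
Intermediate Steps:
p = 1
u = 1
d(K) = -81 + K (d(K) = 3 + (K - 84) = 3 + (-84 + K) = -81 + K)
r(A) = 4 + 1/A (r(A) = 1/A + 4 = 4 + 1/A)
√(d(-123) + r(-43)) = √((-81 - 123) + (4 + 1/(-43))) = √(-204 + (4 - 1/43)) = √(-204 + 171/43) = √(-8601/43) = I*√369843/43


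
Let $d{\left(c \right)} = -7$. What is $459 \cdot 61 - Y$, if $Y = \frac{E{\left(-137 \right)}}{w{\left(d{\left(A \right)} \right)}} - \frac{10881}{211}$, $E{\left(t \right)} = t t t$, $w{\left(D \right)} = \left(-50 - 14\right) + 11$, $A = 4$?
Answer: $- \frac{228865973}{11183} \approx -20466.0$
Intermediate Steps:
$w{\left(D \right)} = -53$ ($w{\left(D \right)} = -64 + 11 = -53$)
$E{\left(t \right)} = t^{3}$ ($E{\left(t \right)} = t^{2} t = t^{3}$)
$Y = \frac{541978790}{11183}$ ($Y = \frac{\left(-137\right)^{3}}{-53} - \frac{10881}{211} = \left(-2571353\right) \left(- \frac{1}{53}\right) - \frac{10881}{211} = \frac{2571353}{53} - \frac{10881}{211} = \frac{541978790}{11183} \approx 48465.0$)
$459 \cdot 61 - Y = 459 \cdot 61 - \frac{541978790}{11183} = 27999 - \frac{541978790}{11183} = - \frac{228865973}{11183}$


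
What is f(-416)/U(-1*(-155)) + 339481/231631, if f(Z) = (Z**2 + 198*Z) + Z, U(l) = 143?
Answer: 1612179955/2547941 ≈ 632.74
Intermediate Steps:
f(Z) = Z**2 + 199*Z
f(-416)/U(-1*(-155)) + 339481/231631 = -416*(199 - 416)/143 + 339481/231631 = -416*(-217)*(1/143) + 339481*(1/231631) = 90272*(1/143) + 339481/231631 = 6944/11 + 339481/231631 = 1612179955/2547941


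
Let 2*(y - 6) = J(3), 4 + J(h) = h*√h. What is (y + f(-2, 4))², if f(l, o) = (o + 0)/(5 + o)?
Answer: 8587/324 + 40*√3/3 ≈ 49.597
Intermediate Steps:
J(h) = -4 + h^(3/2) (J(h) = -4 + h*√h = -4 + h^(3/2))
f(l, o) = o/(5 + o)
y = 4 + 3*√3/2 (y = 6 + (-4 + 3^(3/2))/2 = 6 + (-4 + 3*√3)/2 = 6 + (-2 + 3*√3/2) = 4 + 3*√3/2 ≈ 6.5981)
(y + f(-2, 4))² = ((4 + 3*√3/2) + 4/(5 + 4))² = ((4 + 3*√3/2) + 4/9)² = (40/9 + 3*√3/2)²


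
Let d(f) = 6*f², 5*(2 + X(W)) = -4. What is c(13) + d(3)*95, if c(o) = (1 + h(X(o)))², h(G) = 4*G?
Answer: 130851/25 ≈ 5234.0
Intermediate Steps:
X(W) = -14/5 (X(W) = -2 + (⅕)*(-4) = -2 - ⅘ = -14/5)
c(o) = 2601/25 (c(o) = (1 + 4*(-14/5))² = (1 - 56/5)² = (-51/5)² = 2601/25)
c(13) + d(3)*95 = 2601/25 + (6*3²)*95 = 2601/25 + (6*9)*95 = 2601/25 + 54*95 = 2601/25 + 5130 = 130851/25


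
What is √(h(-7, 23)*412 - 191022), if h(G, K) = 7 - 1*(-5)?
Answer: I*√186078 ≈ 431.37*I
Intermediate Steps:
h(G, K) = 12 (h(G, K) = 7 + 5 = 12)
√(h(-7, 23)*412 - 191022) = √(12*412 - 191022) = √(4944 - 191022) = √(-186078) = I*√186078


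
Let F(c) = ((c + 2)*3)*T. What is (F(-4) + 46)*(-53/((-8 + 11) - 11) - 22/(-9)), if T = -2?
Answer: 18937/36 ≈ 526.03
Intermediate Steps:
F(c) = -12 - 6*c (F(c) = ((c + 2)*3)*(-2) = ((2 + c)*3)*(-2) = (6 + 3*c)*(-2) = -12 - 6*c)
(F(-4) + 46)*(-53/((-8 + 11) - 11) - 22/(-9)) = ((-12 - 6*(-4)) + 46)*(-53/((-8 + 11) - 11) - 22/(-9)) = ((-12 + 24) + 46)*(-53/(3 - 11) - 22*(-⅑)) = (12 + 46)*(-53/(-8) + 22/9) = 58*(-53*(-⅛) + 22/9) = 58*(53/8 + 22/9) = 58*(653/72) = 18937/36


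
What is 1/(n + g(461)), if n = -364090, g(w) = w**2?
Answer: -1/151569 ≈ -6.5977e-6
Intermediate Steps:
1/(n + g(461)) = 1/(-364090 + 461**2) = 1/(-364090 + 212521) = 1/(-151569) = -1/151569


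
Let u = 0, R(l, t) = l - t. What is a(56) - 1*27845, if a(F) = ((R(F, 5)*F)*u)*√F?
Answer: -27845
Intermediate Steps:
a(F) = 0 (a(F) = (((F - 1*5)*F)*0)*√F = (((F - 5)*F)*0)*√F = (((-5 + F)*F)*0)*√F = ((F*(-5 + F))*0)*√F = 0*√F = 0)
a(56) - 1*27845 = 0 - 1*27845 = 0 - 27845 = -27845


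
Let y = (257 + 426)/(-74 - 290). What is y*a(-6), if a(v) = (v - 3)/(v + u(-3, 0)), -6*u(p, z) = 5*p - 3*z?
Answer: -6147/1274 ≈ -4.8250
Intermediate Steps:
u(p, z) = z/2 - 5*p/6 (u(p, z) = -(5*p - 3*z)/6 = -(-3*z + 5*p)/6 = z/2 - 5*p/6)
y = -683/364 (y = 683/(-364) = 683*(-1/364) = -683/364 ≈ -1.8764)
a(v) = (-3 + v)/(5/2 + v) (a(v) = (v - 3)/(v + ((1/2)*0 - 5/6*(-3))) = (-3 + v)/(v + (0 + 5/2)) = (-3 + v)/(v + 5/2) = (-3 + v)/(5/2 + v))
y*a(-6) = -683*(-3 - 6)/(182*(5 + 2*(-6))) = -683*(-9)/(182*(5 - 12)) = -683*(-9)/(182*(-7)) = -683*(-1)*(-9)/(182*7) = -683/364*18/7 = -6147/1274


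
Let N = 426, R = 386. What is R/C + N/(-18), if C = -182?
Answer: -7040/273 ≈ -25.788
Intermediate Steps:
R/C + N/(-18) = 386/(-182) + 426/(-18) = 386*(-1/182) + 426*(-1/18) = -193/91 - 71/3 = -7040/273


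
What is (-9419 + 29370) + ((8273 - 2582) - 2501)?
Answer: 23141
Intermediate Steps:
(-9419 + 29370) + ((8273 - 2582) - 2501) = 19951 + (5691 - 2501) = 19951 + 3190 = 23141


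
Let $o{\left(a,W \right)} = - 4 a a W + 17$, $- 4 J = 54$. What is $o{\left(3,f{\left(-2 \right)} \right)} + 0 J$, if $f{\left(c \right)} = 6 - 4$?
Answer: $-55$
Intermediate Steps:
$J = - \frac{27}{2}$ ($J = \left(- \frac{1}{4}\right) 54 = - \frac{27}{2} \approx -13.5$)
$f{\left(c \right)} = 2$ ($f{\left(c \right)} = 6 - 4 = 2$)
$o{\left(a,W \right)} = 17 - 4 W a^{2}$ ($o{\left(a,W \right)} = - 4 a^{2} W + 17 = - 4 W a^{2} + 17 = 17 - 4 W a^{2}$)
$o{\left(3,f{\left(-2 \right)} \right)} + 0 J = \left(17 - 8 \cdot 3^{2}\right) + 0 \left(- \frac{27}{2}\right) = \left(17 - 8 \cdot 9\right) + 0 = \left(17 - 72\right) + 0 = -55 + 0 = -55$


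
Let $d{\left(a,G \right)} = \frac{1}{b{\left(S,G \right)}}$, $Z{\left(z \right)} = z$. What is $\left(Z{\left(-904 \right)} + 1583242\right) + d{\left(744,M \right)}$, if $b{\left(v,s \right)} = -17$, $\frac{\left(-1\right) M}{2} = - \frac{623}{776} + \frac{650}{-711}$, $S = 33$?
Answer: $\frac{26899745}{17} \approx 1.5823 \cdot 10^{6}$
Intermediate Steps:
$M = \frac{947353}{275868}$ ($M = - 2 \left(- \frac{623}{776} + \frac{650}{-711}\right) = - 2 \left(\left(-623\right) \frac{1}{776} + 650 \left(- \frac{1}{711}\right)\right) = - 2 \left(- \frac{623}{776} - \frac{650}{711}\right) = \left(-2\right) \left(- \frac{947353}{551736}\right) = \frac{947353}{275868} \approx 3.4341$)
$d{\left(a,G \right)} = - \frac{1}{17}$ ($d{\left(a,G \right)} = \frac{1}{-17} = - \frac{1}{17}$)
$\left(Z{\left(-904 \right)} + 1583242\right) + d{\left(744,M \right)} = \left(-904 + 1583242\right) - \frac{1}{17} = 1582338 - \frac{1}{17} = \frac{26899745}{17}$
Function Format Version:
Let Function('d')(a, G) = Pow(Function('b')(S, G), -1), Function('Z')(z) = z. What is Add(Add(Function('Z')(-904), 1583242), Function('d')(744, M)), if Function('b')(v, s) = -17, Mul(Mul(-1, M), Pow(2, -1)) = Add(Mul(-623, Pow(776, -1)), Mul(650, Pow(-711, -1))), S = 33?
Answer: Rational(26899745, 17) ≈ 1.5823e+6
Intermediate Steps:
M = Rational(947353, 275868) (M = Mul(-2, Add(Mul(-623, Pow(776, -1)), Mul(650, Pow(-711, -1)))) = Mul(-2, Add(Mul(-623, Rational(1, 776)), Mul(650, Rational(-1, 711)))) = Mul(-2, Add(Rational(-623, 776), Rational(-650, 711))) = Mul(-2, Rational(-947353, 551736)) = Rational(947353, 275868) ≈ 3.4341)
Function('d')(a, G) = Rational(-1, 17) (Function('d')(a, G) = Pow(-17, -1) = Rational(-1, 17))
Add(Add(Function('Z')(-904), 1583242), Function('d')(744, M)) = Add(Add(-904, 1583242), Rational(-1, 17)) = Add(1582338, Rational(-1, 17)) = Rational(26899745, 17)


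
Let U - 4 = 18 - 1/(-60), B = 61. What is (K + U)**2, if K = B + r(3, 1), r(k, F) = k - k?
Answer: 24810361/3600 ≈ 6891.8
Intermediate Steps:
r(k, F) = 0
U = 1321/60 (U = 4 + (18 - 1/(-60)) = 4 + (18 - 1*(-1/60)) = 4 + (18 + 1/60) = 4 + 1081/60 = 1321/60 ≈ 22.017)
K = 61 (K = 61 + 0 = 61)
(K + U)**2 = (61 + 1321/60)**2 = (4981/60)**2 = 24810361/3600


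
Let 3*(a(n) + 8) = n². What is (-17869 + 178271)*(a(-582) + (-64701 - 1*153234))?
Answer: -16847824070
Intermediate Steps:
a(n) = -8 + n²/3
(-17869 + 178271)*(a(-582) + (-64701 - 1*153234)) = (-17869 + 178271)*((-8 + (⅓)*(-582)²) + (-64701 - 1*153234)) = 160402*((-8 + (⅓)*338724) + (-64701 - 153234)) = 160402*((-8 + 112908) - 217935) = 160402*(112900 - 217935) = 160402*(-105035) = -16847824070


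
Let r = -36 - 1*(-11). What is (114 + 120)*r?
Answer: -5850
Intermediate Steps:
r = -25 (r = -36 + 11 = -25)
(114 + 120)*r = (114 + 120)*(-25) = 234*(-25) = -5850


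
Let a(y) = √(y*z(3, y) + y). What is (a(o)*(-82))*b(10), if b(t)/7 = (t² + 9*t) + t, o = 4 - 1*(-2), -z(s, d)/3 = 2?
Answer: -114800*I*√30 ≈ -6.2879e+5*I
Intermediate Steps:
z(s, d) = -6 (z(s, d) = -3*2 = -6)
o = 6 (o = 4 + 2 = 6)
b(t) = 7*t² + 70*t (b(t) = 7*((t² + 9*t) + t) = 7*(t² + 10*t) = 7*t² + 70*t)
a(y) = √5*√(-y) (a(y) = √(y*(-6) + y) = √(-6*y + y) = √(-5*y) = √5*√(-y))
(a(o)*(-82))*b(10) = ((√5*√(-1*6))*(-82))*(7*10*(10 + 10)) = ((√5*√(-6))*(-82))*(7*10*20) = ((√5*(I*√6))*(-82))*1400 = ((I*√30)*(-82))*1400 = -82*I*√30*1400 = -114800*I*√30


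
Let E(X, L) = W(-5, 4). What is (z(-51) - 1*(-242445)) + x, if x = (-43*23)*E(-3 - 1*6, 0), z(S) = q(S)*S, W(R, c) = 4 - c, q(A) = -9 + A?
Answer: 245505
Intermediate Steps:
z(S) = S*(-9 + S) (z(S) = (-9 + S)*S = S*(-9 + S))
E(X, L) = 0 (E(X, L) = 4 - 1*4 = 4 - 4 = 0)
x = 0 (x = -43*23*0 = -989*0 = 0)
(z(-51) - 1*(-242445)) + x = (-51*(-9 - 51) - 1*(-242445)) + 0 = (-51*(-60) + 242445) + 0 = (3060 + 242445) + 0 = 245505 + 0 = 245505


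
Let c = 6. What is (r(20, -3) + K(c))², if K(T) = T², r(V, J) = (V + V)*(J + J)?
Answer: 41616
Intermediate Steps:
r(V, J) = 4*J*V (r(V, J) = (2*V)*(2*J) = 4*J*V)
(r(20, -3) + K(c))² = (4*(-3)*20 + 6²)² = (-240 + 36)² = (-204)² = 41616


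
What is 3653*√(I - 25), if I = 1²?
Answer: 7306*I*√6 ≈ 17896.0*I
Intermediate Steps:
I = 1
3653*√(I - 25) = 3653*√(1 - 25) = 3653*√(-24) = 3653*(2*I*√6) = 7306*I*√6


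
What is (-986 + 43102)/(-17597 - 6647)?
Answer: -10529/6061 ≈ -1.7372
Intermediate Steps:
(-986 + 43102)/(-17597 - 6647) = 42116/(-24244) = 42116*(-1/24244) = -10529/6061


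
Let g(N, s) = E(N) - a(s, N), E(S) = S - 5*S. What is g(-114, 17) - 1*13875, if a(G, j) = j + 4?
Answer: -13309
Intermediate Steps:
a(G, j) = 4 + j
E(S) = -4*S
g(N, s) = -4 - 5*N (g(N, s) = -4*N - (4 + N) = -4*N + (-4 - N) = -4 - 5*N)
g(-114, 17) - 1*13875 = (-4 - 5*(-114)) - 1*13875 = (-4 + 570) - 13875 = 566 - 13875 = -13309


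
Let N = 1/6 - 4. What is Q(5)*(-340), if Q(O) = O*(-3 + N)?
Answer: 34850/3 ≈ 11617.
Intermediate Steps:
N = -23/6 (N = 1/6 - 4 = -23/6 ≈ -3.8333)
Q(O) = -41*O/6 (Q(O) = O*(-3 - 23/6) = O*(-41/6) = -41*O/6)
Q(5)*(-340) = -41/6*5*(-340) = -205/6*(-340) = 34850/3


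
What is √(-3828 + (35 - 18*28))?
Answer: I*√4297 ≈ 65.552*I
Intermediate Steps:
√(-3828 + (35 - 18*28)) = √(-3828 + (35 - 504)) = √(-3828 - 469) = √(-4297) = I*√4297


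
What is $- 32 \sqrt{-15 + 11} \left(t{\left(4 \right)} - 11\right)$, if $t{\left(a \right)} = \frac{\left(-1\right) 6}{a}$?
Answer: $800 i \approx 800.0 i$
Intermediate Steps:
$t{\left(a \right)} = - \frac{6}{a}$
$- 32 \sqrt{-15 + 11} \left(t{\left(4 \right)} - 11\right) = - 32 \sqrt{-15 + 11} \left(- \frac{6}{4} - 11\right) = - 32 \sqrt{-4} \left(\left(-6\right) \frac{1}{4} - 11\right) = - 32 \cdot 2 i \left(- \frac{3}{2} - 11\right) = - 64 i \left(- \frac{25}{2}\right) = 800 i$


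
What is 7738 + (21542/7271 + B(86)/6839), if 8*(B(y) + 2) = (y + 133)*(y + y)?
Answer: 769928380043/99452738 ≈ 7741.6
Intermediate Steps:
B(y) = -2 + y*(133 + y)/4 (B(y) = -2 + ((y + 133)*(y + y))/8 = -2 + ((133 + y)*(2*y))/8 = -2 + (2*y*(133 + y))/8 = -2 + y*(133 + y)/4)
7738 + (21542/7271 + B(86)/6839) = 7738 + (21542/7271 + (-2 + (¼)*86² + (133/4)*86)/6839) = 7738 + (21542*(1/7271) + (-2 + (¼)*7396 + 5719/2)*(1/6839)) = 7738 + (21542/7271 + (-2 + 1849 + 5719/2)*(1/6839)) = 7738 + (21542/7271 + (9413/2)*(1/6839)) = 7738 + (21542/7271 + 9413/13678) = 7738 + 363093399/99452738 = 769928380043/99452738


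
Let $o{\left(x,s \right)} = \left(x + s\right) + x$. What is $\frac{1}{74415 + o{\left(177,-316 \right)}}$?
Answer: $\frac{1}{74453} \approx 1.3431 \cdot 10^{-5}$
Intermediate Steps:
$o{\left(x,s \right)} = s + 2 x$ ($o{\left(x,s \right)} = \left(s + x\right) + x = s + 2 x$)
$\frac{1}{74415 + o{\left(177,-316 \right)}} = \frac{1}{74415 + \left(-316 + 2 \cdot 177\right)} = \frac{1}{74415 + \left(-316 + 354\right)} = \frac{1}{74415 + 38} = \frac{1}{74453}$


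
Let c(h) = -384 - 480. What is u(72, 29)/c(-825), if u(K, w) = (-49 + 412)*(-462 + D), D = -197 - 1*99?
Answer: 45859/144 ≈ 318.47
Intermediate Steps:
D = -296 (D = -197 - 99 = -296)
c(h) = -864
u(K, w) = -275154 (u(K, w) = (-49 + 412)*(-462 - 296) = 363*(-758) = -275154)
u(72, 29)/c(-825) = -275154/(-864) = -275154*(-1/864) = 45859/144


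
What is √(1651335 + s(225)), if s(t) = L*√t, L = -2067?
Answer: √1620330 ≈ 1272.9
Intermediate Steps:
s(t) = -2067*√t
√(1651335 + s(225)) = √(1651335 - 2067*√225) = √(1651335 - 2067*15) = √(1651335 - 31005) = √1620330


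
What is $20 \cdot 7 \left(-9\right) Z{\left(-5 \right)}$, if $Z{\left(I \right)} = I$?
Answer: $6300$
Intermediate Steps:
$20 \cdot 7 \left(-9\right) Z{\left(-5 \right)} = 20 \cdot 7 \left(-9\right) \left(-5\right) = 20 \left(\left(-63\right) \left(-5\right)\right) = 20 \cdot 315 = 6300$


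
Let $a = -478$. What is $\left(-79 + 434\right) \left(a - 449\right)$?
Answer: $-329085$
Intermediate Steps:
$\left(-79 + 434\right) \left(a - 449\right) = \left(-79 + 434\right) \left(-478 - 449\right) = 355 \left(-927\right) = -329085$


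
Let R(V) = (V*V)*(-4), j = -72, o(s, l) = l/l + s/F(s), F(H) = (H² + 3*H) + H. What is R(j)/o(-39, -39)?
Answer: -362880/17 ≈ -21346.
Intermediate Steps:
F(H) = H² + 4*H
o(s, l) = 1 + 1/(4 + s) (o(s, l) = l/l + s/((s*(4 + s))) = 1 + s*(1/(s*(4 + s))) = 1 + 1/(4 + s))
R(V) = -4*V² (R(V) = V²*(-4) = -4*V²)
R(j)/o(-39, -39) = (-4*(-72)²)/(((5 - 39)/(4 - 39))) = (-4*5184)/((-34/(-35))) = -20736/((-1/35*(-34))) = -20736/34/35 = -20736*35/34 = -362880/17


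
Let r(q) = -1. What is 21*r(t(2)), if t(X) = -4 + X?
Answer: -21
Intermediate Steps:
21*r(t(2)) = 21*(-1) = -21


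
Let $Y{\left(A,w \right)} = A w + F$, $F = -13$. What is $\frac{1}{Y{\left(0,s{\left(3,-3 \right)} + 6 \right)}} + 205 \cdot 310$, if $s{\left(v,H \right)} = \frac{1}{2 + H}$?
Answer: $\frac{826149}{13} \approx 63550.0$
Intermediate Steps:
$Y{\left(A,w \right)} = -13 + A w$ ($Y{\left(A,w \right)} = A w - 13 = -13 + A w$)
$\frac{1}{Y{\left(0,s{\left(3,-3 \right)} + 6 \right)}} + 205 \cdot 310 = \frac{1}{-13 + 0 \left(\frac{1}{2 - 3} + 6\right)} + 205 \cdot 310 = \frac{1}{-13 + 0 \left(\frac{1}{-1} + 6\right)} + 63550 = \frac{1}{-13 + 0 \left(-1 + 6\right)} + 63550 = \frac{1}{-13 + 0 \cdot 5} + 63550 = \frac{1}{-13 + 0} + 63550 = \frac{1}{-13} + 63550 = - \frac{1}{13} + 63550 = \frac{826149}{13}$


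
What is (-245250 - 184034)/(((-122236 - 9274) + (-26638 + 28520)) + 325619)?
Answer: -429284/195991 ≈ -2.1903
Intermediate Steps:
(-245250 - 184034)/(((-122236 - 9274) + (-26638 + 28520)) + 325619) = -429284/((-131510 + 1882) + 325619) = -429284/(-129628 + 325619) = -429284/195991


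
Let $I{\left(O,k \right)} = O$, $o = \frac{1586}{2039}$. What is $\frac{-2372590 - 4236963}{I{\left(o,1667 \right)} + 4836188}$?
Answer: $- \frac{13476878567}{9860988918} \approx -1.3667$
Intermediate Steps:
$o = \frac{1586}{2039}$ ($o = 1586 \cdot \frac{1}{2039} = \frac{1586}{2039} \approx 0.77783$)
$\frac{-2372590 - 4236963}{I{\left(o,1667 \right)} + 4836188} = \frac{-2372590 - 4236963}{\frac{1586}{2039} + 4836188} = - \frac{6609553}{\frac{9860988918}{2039}} = \left(-6609553\right) \frac{2039}{9860988918} = - \frac{13476878567}{9860988918}$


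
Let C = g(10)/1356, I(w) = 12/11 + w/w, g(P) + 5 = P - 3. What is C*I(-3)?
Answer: 23/7458 ≈ 0.0030839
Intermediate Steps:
g(P) = -8 + P (g(P) = -5 + (P - 3) = -5 + (-3 + P) = -8 + P)
I(w) = 23/11 (I(w) = 12*(1/11) + 1 = 12/11 + 1 = 23/11)
C = 1/678 (C = (-8 + 10)/1356 = 2*(1/1356) = 1/678 ≈ 0.0014749)
C*I(-3) = (1/678)*(23/11) = 23/7458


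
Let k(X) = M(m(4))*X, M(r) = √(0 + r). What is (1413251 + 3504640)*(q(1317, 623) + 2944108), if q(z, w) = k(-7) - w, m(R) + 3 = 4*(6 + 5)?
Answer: 14475738390135 - 34425237*√41 ≈ 1.4476e+13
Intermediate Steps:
m(R) = 41 (m(R) = -3 + 4*(6 + 5) = -3 + 4*11 = -3 + 44 = 41)
M(r) = √r
k(X) = X*√41 (k(X) = √41*X = X*√41)
q(z, w) = -w - 7*√41 (q(z, w) = -7*√41 - w = -w - 7*√41)
(1413251 + 3504640)*(q(1317, 623) + 2944108) = (1413251 + 3504640)*((-1*623 - 7*√41) + 2944108) = 4917891*((-623 - 7*√41) + 2944108) = 4917891*(2943485 - 7*√41) = 14475738390135 - 34425237*√41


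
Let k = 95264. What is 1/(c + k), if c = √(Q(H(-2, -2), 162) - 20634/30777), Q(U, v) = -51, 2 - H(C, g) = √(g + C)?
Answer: 977313376/93102781981351 - I*√5438162533/93102781981351 ≈ 1.0497e-5 - 7.9207e-10*I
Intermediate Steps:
H(C, g) = 2 - √(C + g) (H(C, g) = 2 - √(g + C) = 2 - √(C + g))
c = I*√5438162533/10259 (c = √(-51 - 20634/30777) = √(-51 - 20634*1/30777) = √(-51 - 6878/10259) = √(-530087/10259) = I*√5438162533/10259 ≈ 7.1882*I)
1/(c + k) = 1/(I*√5438162533/10259 + 95264) = 1/(95264 + I*√5438162533/10259)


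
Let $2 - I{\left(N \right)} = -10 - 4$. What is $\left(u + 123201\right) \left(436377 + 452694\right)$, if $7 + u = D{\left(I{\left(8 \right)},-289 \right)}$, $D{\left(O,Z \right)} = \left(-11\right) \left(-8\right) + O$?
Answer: $109620676158$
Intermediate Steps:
$I{\left(N \right)} = 16$ ($I{\left(N \right)} = 2 - \left(-10 - 4\right) = 2 - -14 = 2 + 14 = 16$)
$D{\left(O,Z \right)} = 88 + O$
$u = 97$ ($u = -7 + \left(88 + 16\right) = -7 + 104 = 97$)
$\left(u + 123201\right) \left(436377 + 452694\right) = \left(97 + 123201\right) \left(436377 + 452694\right) = 123298 \cdot 889071 = 109620676158$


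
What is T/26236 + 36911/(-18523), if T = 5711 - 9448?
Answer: -1037617447/485969428 ≈ -2.1352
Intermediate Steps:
T = -3737
T/26236 + 36911/(-18523) = -3737/26236 + 36911/(-18523) = -3737*1/26236 + 36911*(-1/18523) = -3737/26236 - 36911/18523 = -1037617447/485969428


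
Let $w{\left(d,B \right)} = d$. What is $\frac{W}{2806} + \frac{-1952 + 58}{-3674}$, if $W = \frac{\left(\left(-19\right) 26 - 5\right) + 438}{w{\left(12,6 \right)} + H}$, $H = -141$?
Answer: $\frac{5621335}{10900758} \approx 0.51568$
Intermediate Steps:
$W = \frac{61}{129}$ ($W = \frac{\left(\left(-19\right) 26 - 5\right) + 438}{12 - 141} = \frac{\left(-494 - 5\right) + 438}{-129} = \left(-499 + 438\right) \left(- \frac{1}{129}\right) = \left(-61\right) \left(- \frac{1}{129}\right) = \frac{61}{129} \approx 0.47287$)
$\frac{W}{2806} + \frac{-1952 + 58}{-3674} = \frac{61}{129 \cdot 2806} + \frac{-1952 + 58}{-3674} = \frac{61}{129} \cdot \frac{1}{2806} - - \frac{947}{1837} = \frac{1}{5934} + \frac{947}{1837} = \frac{5621335}{10900758}$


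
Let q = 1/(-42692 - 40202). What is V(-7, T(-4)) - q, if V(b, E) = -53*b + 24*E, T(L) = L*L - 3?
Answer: 56616603/82894 ≈ 683.00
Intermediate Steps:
q = -1/82894 (q = 1/(-82894) = -1/82894 ≈ -1.2064e-5)
T(L) = -3 + L² (T(L) = L² - 3 = -3 + L²)
V(-7, T(-4)) - q = (-53*(-7) + 24*(-3 + (-4)²)) - 1*(-1/82894) = (371 + 24*(-3 + 16)) + 1/82894 = (371 + 24*13) + 1/82894 = (371 + 312) + 1/82894 = 683 + 1/82894 = 56616603/82894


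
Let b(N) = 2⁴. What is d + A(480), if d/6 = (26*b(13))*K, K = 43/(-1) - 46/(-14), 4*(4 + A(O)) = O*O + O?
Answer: -289876/7 ≈ -41411.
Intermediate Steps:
b(N) = 16
A(O) = -4 + O/4 + O²/4 (A(O) = -4 + (O*O + O)/4 = -4 + (O² + O)/4 = -4 + (O + O²)/4 = -4 + (O/4 + O²/4) = -4 + O/4 + O²/4)
K = -278/7 (K = 43*(-1) - 46*(-1/14) = -43 + 23/7 = -278/7 ≈ -39.714)
d = -693888/7 (d = 6*((26*16)*(-278/7)) = 6*(416*(-278/7)) = 6*(-115648/7) = -693888/7 ≈ -99127.)
d + A(480) = -693888/7 + (-4 + (¼)*480 + (¼)*480²) = -693888/7 + (-4 + 120 + (¼)*230400) = -693888/7 + (-4 + 120 + 57600) = -693888/7 + 57716 = -289876/7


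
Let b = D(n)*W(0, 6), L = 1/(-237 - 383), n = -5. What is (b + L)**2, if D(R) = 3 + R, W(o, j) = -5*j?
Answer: 1383765601/384400 ≈ 3599.8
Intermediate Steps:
L = -1/620 (L = 1/(-620) = -1/620 ≈ -0.0016129)
b = 60 (b = (3 - 5)*(-5*6) = -2*(-30) = 60)
(b + L)**2 = (60 - 1/620)**2 = (37199/620)**2 = 1383765601/384400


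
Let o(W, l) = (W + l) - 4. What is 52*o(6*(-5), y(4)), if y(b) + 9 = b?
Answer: -2028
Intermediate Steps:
y(b) = -9 + b
o(W, l) = -4 + W + l
52*o(6*(-5), y(4)) = 52*(-4 + 6*(-5) + (-9 + 4)) = 52*(-4 - 30 - 5) = 52*(-39) = -2028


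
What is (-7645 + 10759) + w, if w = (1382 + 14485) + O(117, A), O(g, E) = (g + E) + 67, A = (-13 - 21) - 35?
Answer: 19096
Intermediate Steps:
A = -69 (A = -34 - 35 = -69)
O(g, E) = 67 + E + g (O(g, E) = (E + g) + 67 = 67 + E + g)
w = 15982 (w = (1382 + 14485) + (67 - 69 + 117) = 15867 + 115 = 15982)
(-7645 + 10759) + w = (-7645 + 10759) + 15982 = 3114 + 15982 = 19096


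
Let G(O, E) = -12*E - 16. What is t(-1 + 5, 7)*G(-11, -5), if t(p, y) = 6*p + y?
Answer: 1364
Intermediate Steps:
t(p, y) = y + 6*p
G(O, E) = -16 - 12*E
t(-1 + 5, 7)*G(-11, -5) = (7 + 6*(-1 + 5))*(-16 - 12*(-5)) = (7 + 6*4)*(-16 + 60) = (7 + 24)*44 = 31*44 = 1364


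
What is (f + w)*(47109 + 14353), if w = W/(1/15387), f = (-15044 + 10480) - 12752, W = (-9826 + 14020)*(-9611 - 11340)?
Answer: -83098623635070228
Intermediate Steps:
W = -87868494 (W = 4194*(-20951) = -87868494)
f = -17316 (f = -4564 - 12752 = -17316)
w = -1352032517178 (w = -87868494/(1/15387) = -87868494/1/15387 = -87868494*15387 = -1352032517178)
(f + w)*(47109 + 14353) = (-17316 - 1352032517178)*(47109 + 14353) = -1352032534494*61462 = -83098623635070228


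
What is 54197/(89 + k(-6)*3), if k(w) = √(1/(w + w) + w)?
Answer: 19294132/31903 - 108394*I*√219/31903 ≈ 604.77 - 50.28*I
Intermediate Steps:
k(w) = √(w + 1/(2*w)) (k(w) = √(1/(2*w) + w) = √(w + 1/(2*w)))
54197/(89 + k(-6)*3) = 54197/(89 + (√(2/(-6) + 4*(-6))/2)*3) = 54197/(89 + (√(2*(-⅙) - 24)/2)*3) = 54197/(89 + (√(-⅓ - 24)/2)*3) = 54197/(89 + (√(-73/3)/2)*3) = 54197/(89 + ((I*√219/3)/2)*3) = 54197/(89 + (I*√219/6)*3) = 54197/(89 + I*√219/2)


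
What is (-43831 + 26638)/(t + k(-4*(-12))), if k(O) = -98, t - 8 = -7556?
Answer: 17193/7646 ≈ 2.2486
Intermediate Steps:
t = -7548 (t = 8 - 7556 = -7548)
(-43831 + 26638)/(t + k(-4*(-12))) = (-43831 + 26638)/(-7548 - 98) = -17193/(-7646) = -17193*(-1/7646) = 17193/7646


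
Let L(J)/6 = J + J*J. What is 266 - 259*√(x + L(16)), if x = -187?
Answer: 266 - 4403*√5 ≈ -9579.4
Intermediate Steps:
L(J) = 6*J + 6*J² (L(J) = 6*(J + J*J) = 6*(J + J²) = 6*J + 6*J²)
266 - 259*√(x + L(16)) = 266 - 259*√(-187 + 6*16*(1 + 16)) = 266 - 259*√(-187 + 6*16*17) = 266 - 259*√(-187 + 1632) = 266 - 4403*√5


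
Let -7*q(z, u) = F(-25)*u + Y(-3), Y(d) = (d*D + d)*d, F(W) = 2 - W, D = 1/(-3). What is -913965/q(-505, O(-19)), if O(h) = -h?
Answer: 2132585/173 ≈ 12327.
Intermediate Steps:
D = -1/3 (D = 1*(-1/3) = -1/3 ≈ -0.33333)
Y(d) = 2*d**2/3 (Y(d) = (d*(-1/3) + d)*d = (-d/3 + d)*d = (2*d/3)*d = 2*d**2/3)
q(z, u) = -6/7 - 27*u/7 (q(z, u) = -((2 - 1*(-25))*u + (2/3)*(-3)**2)/7 = -((2 + 25)*u + (2/3)*9)/7 = -(27*u + 6)/7 = -(6 + 27*u)/7 = -6/7 - 27*u/7)
-913965/q(-505, O(-19)) = -913965/(-6/7 - (-27)*(-19)/7) = -913965/(-6/7 - 27/7*19) = -913965/(-6/7 - 513/7) = -913965/(-519/7) = -913965*(-7/519) = 2132585/173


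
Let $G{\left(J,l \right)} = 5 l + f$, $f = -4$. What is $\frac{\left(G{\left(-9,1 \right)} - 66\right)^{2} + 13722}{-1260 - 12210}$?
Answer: $- \frac{17947}{13470} \approx -1.3324$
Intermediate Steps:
$G{\left(J,l \right)} = -4 + 5 l$ ($G{\left(J,l \right)} = 5 l - 4 = -4 + 5 l$)
$\frac{\left(G{\left(-9,1 \right)} - 66\right)^{2} + 13722}{-1260 - 12210} = \frac{\left(\left(-4 + 5 \cdot 1\right) - 66\right)^{2} + 13722}{-1260 - 12210} = \frac{\left(\left(-4 + 5\right) - 66\right)^{2} + 13722}{-13470} = \left(\left(1 - 66\right)^{2} + 13722\right) \left(- \frac{1}{13470}\right) = \left(\left(-65\right)^{2} + 13722\right) \left(- \frac{1}{13470}\right) = \left(4225 + 13722\right) \left(- \frac{1}{13470}\right) = 17947 \left(- \frac{1}{13470}\right) = - \frac{17947}{13470}$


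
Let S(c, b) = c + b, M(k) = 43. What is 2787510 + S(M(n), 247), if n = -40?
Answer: 2787800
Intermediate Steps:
S(c, b) = b + c
2787510 + S(M(n), 247) = 2787510 + (247 + 43) = 2787510 + 290 = 2787800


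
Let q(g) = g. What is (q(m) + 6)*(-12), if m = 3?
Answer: -108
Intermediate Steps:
(q(m) + 6)*(-12) = (3 + 6)*(-12) = 9*(-12) = -108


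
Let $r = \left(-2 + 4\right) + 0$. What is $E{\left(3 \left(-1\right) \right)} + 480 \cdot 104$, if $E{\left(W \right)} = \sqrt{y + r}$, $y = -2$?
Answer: $49920$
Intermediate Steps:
$r = 2$ ($r = 2 + 0 = 2$)
$E{\left(W \right)} = 0$ ($E{\left(W \right)} = \sqrt{-2 + 2} = \sqrt{0} = 0$)
$E{\left(3 \left(-1\right) \right)} + 480 \cdot 104 = 0 + 480 \cdot 104 = 0 + 49920 = 49920$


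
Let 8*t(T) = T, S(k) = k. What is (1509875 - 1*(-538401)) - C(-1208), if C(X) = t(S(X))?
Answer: 2048427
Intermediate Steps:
t(T) = T/8
C(X) = X/8
(1509875 - 1*(-538401)) - C(-1208) = (1509875 - 1*(-538401)) - (-1208)/8 = (1509875 + 538401) - 1*(-151) = 2048276 + 151 = 2048427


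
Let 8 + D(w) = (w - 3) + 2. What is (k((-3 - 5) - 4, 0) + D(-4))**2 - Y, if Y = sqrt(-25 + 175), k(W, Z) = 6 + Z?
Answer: 49 - 5*sqrt(6) ≈ 36.753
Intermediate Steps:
D(w) = -9 + w (D(w) = -8 + ((w - 3) + 2) = -8 + ((-3 + w) + 2) = -8 + (-1 + w) = -9 + w)
Y = 5*sqrt(6) (Y = sqrt(150) = 5*sqrt(6) ≈ 12.247)
(k((-3 - 5) - 4, 0) + D(-4))**2 - Y = ((6 + 0) + (-9 - 4))**2 - 5*sqrt(6) = (6 - 13)**2 - 5*sqrt(6) = (-7)**2 - 5*sqrt(6) = 49 - 5*sqrt(6)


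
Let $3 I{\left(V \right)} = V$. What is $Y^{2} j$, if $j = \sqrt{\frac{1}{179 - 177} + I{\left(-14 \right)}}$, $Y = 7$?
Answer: $\frac{245 i \sqrt{6}}{6} \approx 100.02 i$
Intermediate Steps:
$I{\left(V \right)} = \frac{V}{3}$
$j = \frac{5 i \sqrt{6}}{6}$ ($j = \sqrt{\frac{1}{179 - 177} + \frac{1}{3} \left(-14\right)} = \sqrt{\frac{1}{2} - \frac{14}{3}} = \sqrt{- \frac{25}{6}} = \frac{5 i \sqrt{6}}{6} \approx 2.0412 i$)
$Y^{2} j = 7^{2} \frac{5 i \sqrt{6}}{6} = 49 \frac{5 i \sqrt{6}}{6} = \frac{245 i \sqrt{6}}{6}$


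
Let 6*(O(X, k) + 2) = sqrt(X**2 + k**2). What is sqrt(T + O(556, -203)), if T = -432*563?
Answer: sqrt(-8755848 + 6*sqrt(350345))/6 ≈ 493.07*I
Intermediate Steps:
O(X, k) = -2 + sqrt(X**2 + k**2)/6
T = -243216
sqrt(T + O(556, -203)) = sqrt(-243216 + (-2 + sqrt(556**2 + (-203)**2)/6)) = sqrt(-243216 + (-2 + sqrt(309136 + 41209)/6)) = sqrt(-243216 + (-2 + sqrt(350345)/6)) = sqrt(-243218 + sqrt(350345)/6)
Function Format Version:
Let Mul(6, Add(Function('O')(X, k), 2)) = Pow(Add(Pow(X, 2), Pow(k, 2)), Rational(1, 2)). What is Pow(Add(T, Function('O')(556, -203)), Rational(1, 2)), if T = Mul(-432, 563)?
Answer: Mul(Rational(1, 6), Pow(Add(-8755848, Mul(6, Pow(350345, Rational(1, 2)))), Rational(1, 2))) ≈ Mul(493.07, I)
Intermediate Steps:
Function('O')(X, k) = Add(-2, Mul(Rational(1, 6), Pow(Add(Pow(X, 2), Pow(k, 2)), Rational(1, 2))))
T = -243216
Pow(Add(T, Function('O')(556, -203)), Rational(1, 2)) = Pow(Add(-243216, Add(-2, Mul(Rational(1, 6), Pow(Add(Pow(556, 2), Pow(-203, 2)), Rational(1, 2))))), Rational(1, 2)) = Pow(Add(-243216, Add(-2, Mul(Rational(1, 6), Pow(Add(309136, 41209), Rational(1, 2))))), Rational(1, 2)) = Pow(Add(-243216, Add(-2, Mul(Rational(1, 6), Pow(350345, Rational(1, 2))))), Rational(1, 2)) = Pow(Add(-243218, Mul(Rational(1, 6), Pow(350345, Rational(1, 2)))), Rational(1, 2))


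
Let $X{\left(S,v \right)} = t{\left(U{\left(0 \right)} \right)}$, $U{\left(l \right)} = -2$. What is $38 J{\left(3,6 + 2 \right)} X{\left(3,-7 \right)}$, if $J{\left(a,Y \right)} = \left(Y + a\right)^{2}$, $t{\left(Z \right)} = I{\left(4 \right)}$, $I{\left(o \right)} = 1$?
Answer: $4598$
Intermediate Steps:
$t{\left(Z \right)} = 1$
$X{\left(S,v \right)} = 1$
$38 J{\left(3,6 + 2 \right)} X{\left(3,-7 \right)} = 38 \left(\left(6 + 2\right) + 3\right)^{2} \cdot 1 = 38 \left(8 + 3\right)^{2} \cdot 1 = 38 \cdot 11^{2} \cdot 1 = 38 \cdot 121 \cdot 1 = 4598 \cdot 1 = 4598$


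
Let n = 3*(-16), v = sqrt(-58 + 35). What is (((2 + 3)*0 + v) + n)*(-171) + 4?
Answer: 8212 - 171*I*sqrt(23) ≈ 8212.0 - 820.09*I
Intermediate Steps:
v = I*sqrt(23) (v = sqrt(-23) = I*sqrt(23) ≈ 4.7958*I)
n = -48
(((2 + 3)*0 + v) + n)*(-171) + 4 = (((2 + 3)*0 + I*sqrt(23)) - 48)*(-171) + 4 = ((5*0 + I*sqrt(23)) - 48)*(-171) + 4 = ((0 + I*sqrt(23)) - 48)*(-171) + 4 = (I*sqrt(23) - 48)*(-171) + 4 = (-48 + I*sqrt(23))*(-171) + 4 = (8208 - 171*I*sqrt(23)) + 4 = 8212 - 171*I*sqrt(23)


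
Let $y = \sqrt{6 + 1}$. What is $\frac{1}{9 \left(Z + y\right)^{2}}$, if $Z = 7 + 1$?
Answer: $\frac{71}{29241} - \frac{16 \sqrt{7}}{29241} \approx 0.0009804$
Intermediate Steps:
$Z = 8$
$y = \sqrt{7} \approx 2.6458$
$\frac{1}{9 \left(Z + y\right)^{2}} = \frac{1}{9 \left(8 + \sqrt{7}\right)^{2}}$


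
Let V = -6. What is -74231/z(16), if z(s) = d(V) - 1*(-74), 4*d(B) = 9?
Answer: -296924/305 ≈ -973.52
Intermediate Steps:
d(B) = 9/4 (d(B) = (¼)*9 = 9/4)
z(s) = 305/4 (z(s) = 9/4 - 1*(-74) = 9/4 + 74 = 305/4)
-74231/z(16) = -74231/305/4 = -74231*4/305 = -296924/305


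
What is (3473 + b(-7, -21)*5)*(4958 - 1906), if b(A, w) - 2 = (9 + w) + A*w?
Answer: 12690216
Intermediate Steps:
b(A, w) = 11 + w + A*w (b(A, w) = 2 + ((9 + w) + A*w) = 2 + (9 + w + A*w) = 11 + w + A*w)
(3473 + b(-7, -21)*5)*(4958 - 1906) = (3473 + (11 - 21 - 7*(-21))*5)*(4958 - 1906) = (3473 + (11 - 21 + 147)*5)*3052 = (3473 + 137*5)*3052 = (3473 + 685)*3052 = 4158*3052 = 12690216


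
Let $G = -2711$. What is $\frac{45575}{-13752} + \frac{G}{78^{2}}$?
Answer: $- \frac{8737777}{2324088} \approx -3.7597$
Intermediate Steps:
$\frac{45575}{-13752} + \frac{G}{78^{2}} = \frac{45575}{-13752} - \frac{2711}{78^{2}} = 45575 \left(- \frac{1}{13752}\right) - \frac{2711}{6084} = - \frac{45575}{13752} - \frac{2711}{6084} = - \frac{8737777}{2324088}$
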